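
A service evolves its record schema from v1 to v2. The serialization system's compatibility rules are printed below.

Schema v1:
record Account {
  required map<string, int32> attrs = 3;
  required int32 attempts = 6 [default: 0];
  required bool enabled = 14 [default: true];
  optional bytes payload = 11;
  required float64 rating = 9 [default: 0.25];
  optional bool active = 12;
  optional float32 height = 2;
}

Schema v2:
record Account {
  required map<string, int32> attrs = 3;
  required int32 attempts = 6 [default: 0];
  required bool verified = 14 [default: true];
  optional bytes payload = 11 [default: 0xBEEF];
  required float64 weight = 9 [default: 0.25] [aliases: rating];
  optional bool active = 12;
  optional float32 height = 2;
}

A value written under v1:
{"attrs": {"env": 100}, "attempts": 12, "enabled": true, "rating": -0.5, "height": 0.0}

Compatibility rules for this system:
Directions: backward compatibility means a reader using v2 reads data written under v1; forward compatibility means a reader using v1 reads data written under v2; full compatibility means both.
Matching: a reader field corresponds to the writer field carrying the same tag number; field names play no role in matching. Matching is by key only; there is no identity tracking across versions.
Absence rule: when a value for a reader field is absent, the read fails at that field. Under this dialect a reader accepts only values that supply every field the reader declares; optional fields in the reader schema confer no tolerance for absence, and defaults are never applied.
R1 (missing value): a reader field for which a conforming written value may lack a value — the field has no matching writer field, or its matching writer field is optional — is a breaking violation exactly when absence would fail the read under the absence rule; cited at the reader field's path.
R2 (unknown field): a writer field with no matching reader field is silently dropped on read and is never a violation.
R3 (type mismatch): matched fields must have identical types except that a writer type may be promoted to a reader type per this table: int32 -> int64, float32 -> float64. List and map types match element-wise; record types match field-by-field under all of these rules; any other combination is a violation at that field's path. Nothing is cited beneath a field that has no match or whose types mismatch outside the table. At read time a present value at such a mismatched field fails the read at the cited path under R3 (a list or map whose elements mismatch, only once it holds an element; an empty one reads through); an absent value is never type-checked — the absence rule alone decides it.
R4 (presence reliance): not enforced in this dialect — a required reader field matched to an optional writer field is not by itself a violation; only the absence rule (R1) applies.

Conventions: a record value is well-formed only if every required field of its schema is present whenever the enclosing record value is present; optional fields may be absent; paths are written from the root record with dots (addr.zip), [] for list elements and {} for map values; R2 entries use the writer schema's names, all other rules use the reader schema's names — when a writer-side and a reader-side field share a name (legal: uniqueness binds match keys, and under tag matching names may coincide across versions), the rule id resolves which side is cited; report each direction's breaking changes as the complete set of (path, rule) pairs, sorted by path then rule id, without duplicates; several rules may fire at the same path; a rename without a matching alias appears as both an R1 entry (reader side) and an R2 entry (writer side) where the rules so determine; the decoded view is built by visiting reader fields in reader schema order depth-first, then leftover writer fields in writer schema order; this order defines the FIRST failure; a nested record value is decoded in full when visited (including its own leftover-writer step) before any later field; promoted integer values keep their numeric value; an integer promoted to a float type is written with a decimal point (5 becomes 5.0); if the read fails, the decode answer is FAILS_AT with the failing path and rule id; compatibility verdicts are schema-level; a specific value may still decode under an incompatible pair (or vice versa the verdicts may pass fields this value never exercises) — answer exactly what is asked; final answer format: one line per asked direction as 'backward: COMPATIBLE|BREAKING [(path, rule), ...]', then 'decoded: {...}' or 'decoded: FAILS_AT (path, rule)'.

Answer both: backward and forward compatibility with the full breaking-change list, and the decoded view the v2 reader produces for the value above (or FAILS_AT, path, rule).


arrows below run writer -> reader for Account
backward on Account — v2 reading data written by v1:
  attrs: map<string, int32> -> map<string, int32>, writer required; from attrs
  attempts: int32 -> int32, writer required; from attempts
  verified: bool -> bool, writer required; from enabled
  payload: bytes -> bytes, writer optional; from payload
  weight: float64 -> float64, writer required; from rating
  active: bool -> bool, writer optional; from active
  height: float32 -> float32, writer optional; from height
  breaking: (active, R1)
  breaking: (height, R1)
  breaking: (payload, R1)
  backward on Account therefore BREAKING (3)
forward on Account — v1 reading data written by v2:
  attrs: map<string, int32> -> map<string, int32>, writer required; from attrs
  attempts: int32 -> int32, writer required; from attempts
  enabled: bool -> bool, writer required; from verified
  payload: bytes -> bytes, writer optional; from payload
  rating: float64 -> float64, writer required; from weight
  active: bool -> bool, writer optional; from active
  height: float32 -> float32, writer optional; from height
  breaking: (active, R1)
  breaking: (height, R1)
  breaking: (payload, R1)
  forward on Account therefore BREAKING (3)
decode walk for Account under reader schema v2:
  attrs := {"env": 100}
  attempts := 12
  verified := true (from writer enabled)
  read fails at payload under R1 (no fill)
  => FAILS_AT (payload, R1)

backward: BREAKING [(active, R1), (height, R1), (payload, R1)]; forward: BREAKING [(active, R1), (height, R1), (payload, R1)]; decoded: FAILS_AT (payload, R1)


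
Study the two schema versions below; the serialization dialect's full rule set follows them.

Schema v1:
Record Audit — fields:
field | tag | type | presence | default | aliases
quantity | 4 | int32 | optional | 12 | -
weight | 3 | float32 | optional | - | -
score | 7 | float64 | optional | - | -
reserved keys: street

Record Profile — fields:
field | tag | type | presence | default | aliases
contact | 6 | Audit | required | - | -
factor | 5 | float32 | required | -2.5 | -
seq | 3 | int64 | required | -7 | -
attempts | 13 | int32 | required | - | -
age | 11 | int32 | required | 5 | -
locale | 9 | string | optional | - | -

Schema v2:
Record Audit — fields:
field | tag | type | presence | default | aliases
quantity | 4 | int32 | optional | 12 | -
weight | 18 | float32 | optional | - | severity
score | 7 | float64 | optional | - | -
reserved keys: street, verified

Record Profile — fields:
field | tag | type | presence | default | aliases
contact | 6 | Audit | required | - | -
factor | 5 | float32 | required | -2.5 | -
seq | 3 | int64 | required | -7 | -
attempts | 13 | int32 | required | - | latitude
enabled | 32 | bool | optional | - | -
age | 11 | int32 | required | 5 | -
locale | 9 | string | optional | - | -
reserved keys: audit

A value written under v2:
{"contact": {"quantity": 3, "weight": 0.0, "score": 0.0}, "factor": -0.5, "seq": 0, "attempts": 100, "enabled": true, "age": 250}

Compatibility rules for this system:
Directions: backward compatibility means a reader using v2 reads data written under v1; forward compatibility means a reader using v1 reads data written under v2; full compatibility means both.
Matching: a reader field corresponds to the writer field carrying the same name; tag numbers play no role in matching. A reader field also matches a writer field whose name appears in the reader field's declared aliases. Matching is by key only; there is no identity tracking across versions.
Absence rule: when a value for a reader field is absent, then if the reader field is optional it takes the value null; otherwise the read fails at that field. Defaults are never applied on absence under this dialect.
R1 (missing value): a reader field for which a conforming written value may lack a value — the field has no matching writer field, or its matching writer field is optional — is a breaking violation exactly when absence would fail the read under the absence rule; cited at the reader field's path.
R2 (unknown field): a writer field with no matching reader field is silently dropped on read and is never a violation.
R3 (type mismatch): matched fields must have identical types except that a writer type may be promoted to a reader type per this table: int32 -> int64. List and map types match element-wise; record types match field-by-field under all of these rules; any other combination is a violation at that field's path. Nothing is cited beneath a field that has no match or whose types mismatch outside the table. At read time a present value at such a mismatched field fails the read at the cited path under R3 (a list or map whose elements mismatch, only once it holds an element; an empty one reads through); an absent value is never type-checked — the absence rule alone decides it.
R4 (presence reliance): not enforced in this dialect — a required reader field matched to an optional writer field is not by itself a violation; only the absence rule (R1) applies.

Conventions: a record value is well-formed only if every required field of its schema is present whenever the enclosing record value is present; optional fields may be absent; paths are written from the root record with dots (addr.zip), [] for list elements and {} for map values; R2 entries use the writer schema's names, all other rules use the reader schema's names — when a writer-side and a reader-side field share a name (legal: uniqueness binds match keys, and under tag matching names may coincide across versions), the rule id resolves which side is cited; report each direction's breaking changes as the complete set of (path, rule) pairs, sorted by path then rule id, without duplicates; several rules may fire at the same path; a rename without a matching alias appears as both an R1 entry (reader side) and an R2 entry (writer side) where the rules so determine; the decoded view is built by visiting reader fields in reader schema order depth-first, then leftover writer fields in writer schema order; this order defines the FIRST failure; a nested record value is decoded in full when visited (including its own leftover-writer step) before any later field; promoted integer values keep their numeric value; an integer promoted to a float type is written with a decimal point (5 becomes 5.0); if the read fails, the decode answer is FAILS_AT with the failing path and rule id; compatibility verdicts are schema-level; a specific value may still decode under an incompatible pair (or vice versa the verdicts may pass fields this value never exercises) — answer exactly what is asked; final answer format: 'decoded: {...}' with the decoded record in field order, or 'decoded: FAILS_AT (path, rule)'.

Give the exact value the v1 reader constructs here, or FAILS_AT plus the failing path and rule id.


decoded: {"contact": {"quantity": 3, "weight": 0.0, "score": 0.0}, "factor": -0.5, "seq": 0, "attempts": 100, "age": 250, "locale": null}

the writer's type comes first in each Profile pair
migrating the Profile value to v1:
  contact.quantity := 3
  contact.weight := 0.0
  contact.score := 0.0
  factor := -0.5
  seq := 0
  attempts := 100
  age := 250
  locale := null (absent, optional -> null)
  writer enabled: unknown -> dropped
  => decoded: {"contact": {"quantity": 3, "weight": 0.0, "score": 0.0}, "factor": -0.5, "seq": 0, "attempts": 100, "age": 250, "locale": null}
remaining Profile differences; none change what is asked:
  added field enabled to record Profile: optional bool, tag 32 (in v2 it sits immediately before age) -> inert under this dialect — no rule fires on Profile and the result does not move
  field weight in record Audit: tag 3 changed to 18 -> inert under this dialect — no rule fires on Profile and the result does not move


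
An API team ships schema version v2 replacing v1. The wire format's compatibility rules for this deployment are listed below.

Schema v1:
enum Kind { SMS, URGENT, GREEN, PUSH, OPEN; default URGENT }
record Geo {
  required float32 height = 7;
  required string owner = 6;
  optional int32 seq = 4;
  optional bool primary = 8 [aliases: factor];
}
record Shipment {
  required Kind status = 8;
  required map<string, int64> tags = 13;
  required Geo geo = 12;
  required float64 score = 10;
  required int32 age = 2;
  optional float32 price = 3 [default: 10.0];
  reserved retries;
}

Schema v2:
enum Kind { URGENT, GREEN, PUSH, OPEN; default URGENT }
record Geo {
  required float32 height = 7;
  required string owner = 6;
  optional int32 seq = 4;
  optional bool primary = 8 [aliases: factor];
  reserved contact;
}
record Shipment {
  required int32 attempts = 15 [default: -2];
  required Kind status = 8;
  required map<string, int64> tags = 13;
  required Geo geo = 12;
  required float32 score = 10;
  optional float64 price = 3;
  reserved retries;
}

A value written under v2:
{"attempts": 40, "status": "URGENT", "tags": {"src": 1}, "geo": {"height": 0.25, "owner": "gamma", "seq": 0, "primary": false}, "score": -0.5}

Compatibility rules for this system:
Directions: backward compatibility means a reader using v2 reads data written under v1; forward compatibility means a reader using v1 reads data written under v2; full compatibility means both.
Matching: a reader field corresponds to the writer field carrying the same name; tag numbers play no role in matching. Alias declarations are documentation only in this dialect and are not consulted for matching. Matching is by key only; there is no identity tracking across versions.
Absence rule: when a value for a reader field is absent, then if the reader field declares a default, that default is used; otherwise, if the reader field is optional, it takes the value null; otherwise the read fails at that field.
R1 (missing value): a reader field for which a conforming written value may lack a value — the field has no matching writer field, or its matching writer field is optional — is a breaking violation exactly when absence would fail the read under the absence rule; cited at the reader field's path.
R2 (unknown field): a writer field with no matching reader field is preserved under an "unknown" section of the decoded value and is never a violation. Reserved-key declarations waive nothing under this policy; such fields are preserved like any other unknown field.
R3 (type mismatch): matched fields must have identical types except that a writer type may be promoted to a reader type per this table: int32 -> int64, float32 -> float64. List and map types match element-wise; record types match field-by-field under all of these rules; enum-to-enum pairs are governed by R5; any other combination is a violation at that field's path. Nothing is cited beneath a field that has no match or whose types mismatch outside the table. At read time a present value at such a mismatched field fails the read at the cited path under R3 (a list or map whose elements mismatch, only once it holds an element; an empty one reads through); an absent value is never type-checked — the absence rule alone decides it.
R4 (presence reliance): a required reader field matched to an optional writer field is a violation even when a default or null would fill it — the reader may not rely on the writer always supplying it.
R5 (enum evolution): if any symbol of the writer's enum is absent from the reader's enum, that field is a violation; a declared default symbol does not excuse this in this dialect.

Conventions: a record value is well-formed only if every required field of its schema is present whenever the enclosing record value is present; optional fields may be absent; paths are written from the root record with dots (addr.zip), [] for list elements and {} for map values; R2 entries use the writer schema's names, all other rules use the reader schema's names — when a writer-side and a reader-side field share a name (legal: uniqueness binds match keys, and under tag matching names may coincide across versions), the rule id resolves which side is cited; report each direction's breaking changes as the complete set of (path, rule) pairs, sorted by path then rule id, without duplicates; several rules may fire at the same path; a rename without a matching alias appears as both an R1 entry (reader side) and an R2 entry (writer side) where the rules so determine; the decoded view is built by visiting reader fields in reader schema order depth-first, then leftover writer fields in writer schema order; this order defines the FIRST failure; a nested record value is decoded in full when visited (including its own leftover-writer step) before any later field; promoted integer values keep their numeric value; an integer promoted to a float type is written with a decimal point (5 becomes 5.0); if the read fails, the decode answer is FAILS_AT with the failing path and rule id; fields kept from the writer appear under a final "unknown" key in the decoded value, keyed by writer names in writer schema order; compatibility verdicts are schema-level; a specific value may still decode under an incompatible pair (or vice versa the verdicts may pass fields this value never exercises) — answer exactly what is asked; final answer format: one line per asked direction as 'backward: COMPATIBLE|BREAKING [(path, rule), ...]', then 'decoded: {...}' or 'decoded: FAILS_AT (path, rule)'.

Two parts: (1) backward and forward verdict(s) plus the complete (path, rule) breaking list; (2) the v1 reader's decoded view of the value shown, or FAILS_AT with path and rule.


backward: BREAKING [(score, R3), (status, R5)]; forward: BREAKING [(age, R1), (price, R3)]; decoded: FAILS_AT (age, R1)

in Shipment below, arrows point writer -> reader
backward analysis of Shipment with v2 as reader and v1 as writer:
  attempts has no writer counterpart
  status <- status (Kind -> Kind, writer required)
  tags <- tags (map<string, int64> -> map<string, int64>, writer required)
  geo <- geo (Geo -> Geo, writer required)
  score <- score (float64 -> float32, writer required)
  price <- price (float32 -> float64, writer optional)
  leftover writer field: age
  geo.height <- geo.height (float32 -> float32, writer required)
  geo.owner <- geo.owner (string -> string, writer required)
  geo.seq <- geo.seq (int32 -> int32, writer optional)
  geo.primary <- geo.primary (bool -> bool, writer optional)
  breaking: (score, R3)
  breaking: (status, R5)
  => backward: BREAKING (2)
forward analysis of Shipment with v1 as reader and v2 as writer:
  status <- status (Kind -> Kind, writer required)
  tags <- tags (map<string, int64> -> map<string, int64>, writer required)
  geo <- geo (Geo -> Geo, writer required)
  score <- score (float32 -> float64, writer required)
  age has no writer counterpart
  price <- price (float64 -> float32, writer optional)
  leftover writer field: attempts
  geo.height <- geo.height (float32 -> float32, writer required)
  geo.owner <- geo.owner (string -> string, writer required)
  geo.seq <- geo.seq (int32 -> int32, writer optional)
  geo.primary <- geo.primary (bool -> bool, writer optional)
  breaking: (age, R1)
  breaking: (price, R3)
  => forward: BREAKING (2)
decode walk for Shipment under reader schema v1:
  status := "URGENT"
  tags := {"src": 1}
  geo.height := 0.25
  geo.owner := "gamma"
  geo.seq := 0
  geo.primary := false
  score := -0.5 (float32 -> float64)
  read fails at age under R1 (no fill)
  => FAILS_AT (age, R1)


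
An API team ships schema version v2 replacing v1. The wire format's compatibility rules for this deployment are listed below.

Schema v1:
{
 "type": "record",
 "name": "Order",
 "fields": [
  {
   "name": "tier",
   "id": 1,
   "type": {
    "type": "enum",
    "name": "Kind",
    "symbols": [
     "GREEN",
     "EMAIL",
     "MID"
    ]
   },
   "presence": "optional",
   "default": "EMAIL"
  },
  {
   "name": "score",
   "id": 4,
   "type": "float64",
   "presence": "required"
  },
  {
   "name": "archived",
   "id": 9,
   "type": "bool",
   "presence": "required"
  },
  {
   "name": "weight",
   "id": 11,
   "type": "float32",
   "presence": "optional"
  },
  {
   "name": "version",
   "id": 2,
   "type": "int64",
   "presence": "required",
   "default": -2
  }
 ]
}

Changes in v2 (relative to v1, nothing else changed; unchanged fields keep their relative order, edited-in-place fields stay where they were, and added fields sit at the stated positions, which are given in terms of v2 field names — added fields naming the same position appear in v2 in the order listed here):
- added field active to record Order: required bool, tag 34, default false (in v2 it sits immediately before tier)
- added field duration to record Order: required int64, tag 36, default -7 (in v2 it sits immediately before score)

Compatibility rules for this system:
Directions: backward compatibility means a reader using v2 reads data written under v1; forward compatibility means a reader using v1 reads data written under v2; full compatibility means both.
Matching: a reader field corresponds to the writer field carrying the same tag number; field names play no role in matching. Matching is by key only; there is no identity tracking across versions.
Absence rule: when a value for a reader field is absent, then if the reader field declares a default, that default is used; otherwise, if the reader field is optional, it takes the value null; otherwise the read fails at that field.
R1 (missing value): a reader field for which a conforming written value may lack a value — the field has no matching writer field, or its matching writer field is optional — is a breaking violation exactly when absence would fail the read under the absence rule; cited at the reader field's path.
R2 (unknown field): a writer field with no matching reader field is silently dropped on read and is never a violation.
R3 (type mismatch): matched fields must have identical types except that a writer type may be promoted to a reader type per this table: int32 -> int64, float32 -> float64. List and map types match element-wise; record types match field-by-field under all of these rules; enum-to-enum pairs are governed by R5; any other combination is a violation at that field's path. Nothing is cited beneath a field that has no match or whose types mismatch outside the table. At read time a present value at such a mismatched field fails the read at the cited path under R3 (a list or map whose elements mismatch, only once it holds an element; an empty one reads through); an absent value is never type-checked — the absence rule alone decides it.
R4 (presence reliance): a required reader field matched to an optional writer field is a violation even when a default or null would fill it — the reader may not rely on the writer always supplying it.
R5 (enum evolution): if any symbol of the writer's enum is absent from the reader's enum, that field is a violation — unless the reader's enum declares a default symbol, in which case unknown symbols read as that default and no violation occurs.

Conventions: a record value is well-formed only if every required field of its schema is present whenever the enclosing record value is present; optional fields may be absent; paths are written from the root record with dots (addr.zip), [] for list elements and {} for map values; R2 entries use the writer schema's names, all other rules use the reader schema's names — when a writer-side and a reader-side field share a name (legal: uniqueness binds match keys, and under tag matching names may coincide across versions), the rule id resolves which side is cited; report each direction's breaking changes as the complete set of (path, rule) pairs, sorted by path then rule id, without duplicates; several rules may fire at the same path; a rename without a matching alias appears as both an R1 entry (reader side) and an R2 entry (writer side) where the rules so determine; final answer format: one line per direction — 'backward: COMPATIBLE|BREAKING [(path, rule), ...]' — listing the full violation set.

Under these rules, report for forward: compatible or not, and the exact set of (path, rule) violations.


forward: COMPATIBLE []

in Order below, arrows point writer -> reader
forward pass over Order, reader schema v1, writer schema v2:
  tier <- tier (Kind -> Kind, writer optional)
  score <- score (float64 -> float64, writer required)
  archived <- archived (bool -> bool, writer required)
  weight <- weight (float32 -> float32, writer optional)
  version <- version (int64 -> int64, writer required)
  active (writer side), unknown to reader
  duration (writer side), unknown to reader
  => forward verdict for Order: COMPATIBLE, no violations
the rest of the Order diff is inert for this question:
  added field duration to record Order: required int64, tag 36, default -7 (in v2 it sits immediately before score) -> triggers nothing under Order's printed rules — same verdict
  added field active to record Order: required bool, tag 34, default false (in v2 it sits immediately before tier) -> triggers nothing under Order's printed rules — same verdict


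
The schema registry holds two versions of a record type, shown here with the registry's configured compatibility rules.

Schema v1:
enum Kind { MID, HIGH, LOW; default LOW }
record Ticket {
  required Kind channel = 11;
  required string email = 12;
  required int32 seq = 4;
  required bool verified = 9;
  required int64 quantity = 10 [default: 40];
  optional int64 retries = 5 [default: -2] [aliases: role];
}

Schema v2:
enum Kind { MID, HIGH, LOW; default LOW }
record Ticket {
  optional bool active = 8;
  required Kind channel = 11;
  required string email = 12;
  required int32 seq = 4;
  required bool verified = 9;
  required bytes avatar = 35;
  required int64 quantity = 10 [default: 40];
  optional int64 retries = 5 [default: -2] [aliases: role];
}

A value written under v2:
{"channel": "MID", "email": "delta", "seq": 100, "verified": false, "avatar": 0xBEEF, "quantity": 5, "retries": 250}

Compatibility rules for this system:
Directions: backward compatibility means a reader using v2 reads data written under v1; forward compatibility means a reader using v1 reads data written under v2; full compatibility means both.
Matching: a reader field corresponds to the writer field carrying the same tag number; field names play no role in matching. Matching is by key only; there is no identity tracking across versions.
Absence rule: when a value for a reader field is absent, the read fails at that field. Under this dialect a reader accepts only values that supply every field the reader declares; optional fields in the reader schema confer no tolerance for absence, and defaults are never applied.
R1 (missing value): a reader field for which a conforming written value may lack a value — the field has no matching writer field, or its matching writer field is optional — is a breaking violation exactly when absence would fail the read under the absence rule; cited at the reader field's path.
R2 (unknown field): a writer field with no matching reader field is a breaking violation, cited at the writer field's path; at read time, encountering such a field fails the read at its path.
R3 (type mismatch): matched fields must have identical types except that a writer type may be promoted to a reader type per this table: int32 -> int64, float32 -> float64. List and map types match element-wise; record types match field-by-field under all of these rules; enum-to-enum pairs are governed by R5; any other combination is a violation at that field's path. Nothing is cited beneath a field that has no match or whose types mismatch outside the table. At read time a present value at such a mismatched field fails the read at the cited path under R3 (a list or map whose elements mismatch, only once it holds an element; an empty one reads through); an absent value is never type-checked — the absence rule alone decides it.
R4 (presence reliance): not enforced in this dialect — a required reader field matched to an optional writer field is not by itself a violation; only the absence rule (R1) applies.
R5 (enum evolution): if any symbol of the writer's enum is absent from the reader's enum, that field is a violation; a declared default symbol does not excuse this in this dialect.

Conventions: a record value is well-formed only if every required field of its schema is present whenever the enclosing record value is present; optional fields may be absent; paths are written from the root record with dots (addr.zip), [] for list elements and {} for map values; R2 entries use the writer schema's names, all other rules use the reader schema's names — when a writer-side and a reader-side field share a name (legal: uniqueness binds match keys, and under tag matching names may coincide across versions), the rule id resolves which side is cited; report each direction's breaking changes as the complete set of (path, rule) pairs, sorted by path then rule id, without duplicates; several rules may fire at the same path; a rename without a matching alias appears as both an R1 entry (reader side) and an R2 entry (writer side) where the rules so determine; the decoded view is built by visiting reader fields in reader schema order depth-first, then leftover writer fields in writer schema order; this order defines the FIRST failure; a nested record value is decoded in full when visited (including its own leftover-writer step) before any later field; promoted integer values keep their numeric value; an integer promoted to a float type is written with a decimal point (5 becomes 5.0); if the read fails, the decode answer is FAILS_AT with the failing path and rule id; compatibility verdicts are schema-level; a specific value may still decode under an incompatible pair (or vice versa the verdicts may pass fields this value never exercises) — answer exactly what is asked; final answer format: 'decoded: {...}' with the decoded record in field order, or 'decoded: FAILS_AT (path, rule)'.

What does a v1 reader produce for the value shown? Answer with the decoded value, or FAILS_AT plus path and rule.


decoded: FAILS_AT (avatar, R2)

each type pair in Ticket: writer, then reader
decode (reader v1):
  channel := "MID"
  email := "delta"
  seq := 100
  verified := false
  quantity := 5
  retries := 250
  read fails at avatar under R2 (unknown field)
  => FAILS_AT (avatar, R2)
remaining Ticket differences; none change what is asked:
  added field active to record Ticket: optional bool, tag 8 (in v2 it sits immediately before channel) -> a verdict-level change on Ticket — the shown value reads the same


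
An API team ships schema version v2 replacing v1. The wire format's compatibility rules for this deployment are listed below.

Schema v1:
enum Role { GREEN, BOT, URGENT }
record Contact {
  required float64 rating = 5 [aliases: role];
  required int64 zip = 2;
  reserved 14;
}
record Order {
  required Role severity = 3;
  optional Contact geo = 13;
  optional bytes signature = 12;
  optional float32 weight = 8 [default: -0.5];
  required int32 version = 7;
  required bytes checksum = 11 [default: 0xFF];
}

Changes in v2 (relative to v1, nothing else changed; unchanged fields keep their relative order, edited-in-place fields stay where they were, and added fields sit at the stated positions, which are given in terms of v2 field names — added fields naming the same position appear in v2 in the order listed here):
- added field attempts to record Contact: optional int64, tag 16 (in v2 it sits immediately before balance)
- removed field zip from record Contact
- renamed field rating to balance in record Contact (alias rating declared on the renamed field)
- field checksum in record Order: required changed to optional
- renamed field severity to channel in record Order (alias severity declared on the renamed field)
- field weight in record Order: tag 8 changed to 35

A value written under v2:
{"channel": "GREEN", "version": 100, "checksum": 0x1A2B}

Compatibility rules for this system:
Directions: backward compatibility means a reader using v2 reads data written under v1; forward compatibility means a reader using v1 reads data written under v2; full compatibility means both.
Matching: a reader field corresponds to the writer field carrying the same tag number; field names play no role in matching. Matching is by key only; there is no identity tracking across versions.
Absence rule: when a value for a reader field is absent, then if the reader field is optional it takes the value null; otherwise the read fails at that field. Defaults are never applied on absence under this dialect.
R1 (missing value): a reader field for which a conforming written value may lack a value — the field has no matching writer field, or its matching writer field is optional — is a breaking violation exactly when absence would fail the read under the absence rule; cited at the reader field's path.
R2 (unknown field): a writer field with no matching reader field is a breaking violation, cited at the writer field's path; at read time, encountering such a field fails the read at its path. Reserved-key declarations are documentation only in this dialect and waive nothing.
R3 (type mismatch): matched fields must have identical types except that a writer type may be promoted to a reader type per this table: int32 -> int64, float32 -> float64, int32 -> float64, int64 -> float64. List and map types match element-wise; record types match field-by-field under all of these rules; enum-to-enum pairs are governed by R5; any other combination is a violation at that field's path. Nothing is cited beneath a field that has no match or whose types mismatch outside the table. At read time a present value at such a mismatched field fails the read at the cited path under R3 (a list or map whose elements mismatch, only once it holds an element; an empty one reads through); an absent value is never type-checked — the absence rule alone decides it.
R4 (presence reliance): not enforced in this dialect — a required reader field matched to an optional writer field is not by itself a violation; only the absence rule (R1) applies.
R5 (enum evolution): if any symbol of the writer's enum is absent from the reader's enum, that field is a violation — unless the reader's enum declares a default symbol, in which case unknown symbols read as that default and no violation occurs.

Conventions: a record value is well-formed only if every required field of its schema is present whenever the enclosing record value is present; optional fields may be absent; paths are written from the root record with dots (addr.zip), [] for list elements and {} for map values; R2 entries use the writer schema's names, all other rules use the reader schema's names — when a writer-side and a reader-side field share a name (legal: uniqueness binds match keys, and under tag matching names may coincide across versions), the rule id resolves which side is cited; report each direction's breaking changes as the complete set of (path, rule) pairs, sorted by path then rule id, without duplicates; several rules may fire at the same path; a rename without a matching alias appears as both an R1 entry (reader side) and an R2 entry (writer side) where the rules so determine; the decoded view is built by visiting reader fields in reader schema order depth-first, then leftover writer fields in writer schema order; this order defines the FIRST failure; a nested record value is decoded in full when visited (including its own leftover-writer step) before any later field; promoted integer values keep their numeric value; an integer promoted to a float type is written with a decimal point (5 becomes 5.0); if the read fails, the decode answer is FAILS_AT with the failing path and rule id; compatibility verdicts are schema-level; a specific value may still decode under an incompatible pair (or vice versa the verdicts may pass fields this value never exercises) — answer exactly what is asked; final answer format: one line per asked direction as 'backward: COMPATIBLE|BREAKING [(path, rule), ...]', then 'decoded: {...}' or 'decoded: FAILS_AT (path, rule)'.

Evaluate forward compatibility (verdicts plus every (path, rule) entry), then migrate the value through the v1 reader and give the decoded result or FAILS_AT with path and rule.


arrows below run writer -> reader for Order
forward for Order (reader v1, writer v2):
  severity: paired with writer channel (Role -> Role; writer required)
  geo: paired with writer geo (Contact -> Contact; writer optional)
  signature: paired with writer signature (bytes -> bytes; writer optional)
  weight has no writer counterpart
  version: paired with writer version (int32 -> int32; writer required)
  checksum: paired with writer checksum (bytes -> bytes; writer optional)
  writer weight: unknown to reader
  geo.rating: paired with writer geo.balance (float64 -> float64; writer required)
  geo.zip has no writer counterpart
  writer geo.attempts: unknown to reader
  breaking: (checksum, R1)
  breaking: (geo.attempts, R2)
  breaking: (geo.zip, R1)
  breaking: (weight, R2)
  => forward: BREAKING (4)
decode (reader v1):
  severity := "GREEN" (from writer channel)
  geo := null (not supplied -> null)
  signature := null (not supplied -> null)
  weight := null (not supplied -> null)
  version := 100
  checksum := 0x1A2B
  => decoded: {"severity": "GREEN", "geo": null, "signature": null, "weight": null, "version": 100, "checksum": 0x1A2B}
diffs on Order not affecting the asked answer:
  renamed field rating to balance in record Contact (alias rating declared on the renamed field) -> fires no rule on Order, leaving the asked answer as it is
  renamed field severity to channel in record Order (alias severity declared on the renamed field) -> fires no rule on Order, leaving the asked answer as it is

forward: BREAKING [(checksum, R1), (geo.attempts, R2), (geo.zip, R1), (weight, R2)]; decoded: {"severity": "GREEN", "geo": null, "signature": null, "weight": null, "version": 100, "checksum": 0x1A2B}


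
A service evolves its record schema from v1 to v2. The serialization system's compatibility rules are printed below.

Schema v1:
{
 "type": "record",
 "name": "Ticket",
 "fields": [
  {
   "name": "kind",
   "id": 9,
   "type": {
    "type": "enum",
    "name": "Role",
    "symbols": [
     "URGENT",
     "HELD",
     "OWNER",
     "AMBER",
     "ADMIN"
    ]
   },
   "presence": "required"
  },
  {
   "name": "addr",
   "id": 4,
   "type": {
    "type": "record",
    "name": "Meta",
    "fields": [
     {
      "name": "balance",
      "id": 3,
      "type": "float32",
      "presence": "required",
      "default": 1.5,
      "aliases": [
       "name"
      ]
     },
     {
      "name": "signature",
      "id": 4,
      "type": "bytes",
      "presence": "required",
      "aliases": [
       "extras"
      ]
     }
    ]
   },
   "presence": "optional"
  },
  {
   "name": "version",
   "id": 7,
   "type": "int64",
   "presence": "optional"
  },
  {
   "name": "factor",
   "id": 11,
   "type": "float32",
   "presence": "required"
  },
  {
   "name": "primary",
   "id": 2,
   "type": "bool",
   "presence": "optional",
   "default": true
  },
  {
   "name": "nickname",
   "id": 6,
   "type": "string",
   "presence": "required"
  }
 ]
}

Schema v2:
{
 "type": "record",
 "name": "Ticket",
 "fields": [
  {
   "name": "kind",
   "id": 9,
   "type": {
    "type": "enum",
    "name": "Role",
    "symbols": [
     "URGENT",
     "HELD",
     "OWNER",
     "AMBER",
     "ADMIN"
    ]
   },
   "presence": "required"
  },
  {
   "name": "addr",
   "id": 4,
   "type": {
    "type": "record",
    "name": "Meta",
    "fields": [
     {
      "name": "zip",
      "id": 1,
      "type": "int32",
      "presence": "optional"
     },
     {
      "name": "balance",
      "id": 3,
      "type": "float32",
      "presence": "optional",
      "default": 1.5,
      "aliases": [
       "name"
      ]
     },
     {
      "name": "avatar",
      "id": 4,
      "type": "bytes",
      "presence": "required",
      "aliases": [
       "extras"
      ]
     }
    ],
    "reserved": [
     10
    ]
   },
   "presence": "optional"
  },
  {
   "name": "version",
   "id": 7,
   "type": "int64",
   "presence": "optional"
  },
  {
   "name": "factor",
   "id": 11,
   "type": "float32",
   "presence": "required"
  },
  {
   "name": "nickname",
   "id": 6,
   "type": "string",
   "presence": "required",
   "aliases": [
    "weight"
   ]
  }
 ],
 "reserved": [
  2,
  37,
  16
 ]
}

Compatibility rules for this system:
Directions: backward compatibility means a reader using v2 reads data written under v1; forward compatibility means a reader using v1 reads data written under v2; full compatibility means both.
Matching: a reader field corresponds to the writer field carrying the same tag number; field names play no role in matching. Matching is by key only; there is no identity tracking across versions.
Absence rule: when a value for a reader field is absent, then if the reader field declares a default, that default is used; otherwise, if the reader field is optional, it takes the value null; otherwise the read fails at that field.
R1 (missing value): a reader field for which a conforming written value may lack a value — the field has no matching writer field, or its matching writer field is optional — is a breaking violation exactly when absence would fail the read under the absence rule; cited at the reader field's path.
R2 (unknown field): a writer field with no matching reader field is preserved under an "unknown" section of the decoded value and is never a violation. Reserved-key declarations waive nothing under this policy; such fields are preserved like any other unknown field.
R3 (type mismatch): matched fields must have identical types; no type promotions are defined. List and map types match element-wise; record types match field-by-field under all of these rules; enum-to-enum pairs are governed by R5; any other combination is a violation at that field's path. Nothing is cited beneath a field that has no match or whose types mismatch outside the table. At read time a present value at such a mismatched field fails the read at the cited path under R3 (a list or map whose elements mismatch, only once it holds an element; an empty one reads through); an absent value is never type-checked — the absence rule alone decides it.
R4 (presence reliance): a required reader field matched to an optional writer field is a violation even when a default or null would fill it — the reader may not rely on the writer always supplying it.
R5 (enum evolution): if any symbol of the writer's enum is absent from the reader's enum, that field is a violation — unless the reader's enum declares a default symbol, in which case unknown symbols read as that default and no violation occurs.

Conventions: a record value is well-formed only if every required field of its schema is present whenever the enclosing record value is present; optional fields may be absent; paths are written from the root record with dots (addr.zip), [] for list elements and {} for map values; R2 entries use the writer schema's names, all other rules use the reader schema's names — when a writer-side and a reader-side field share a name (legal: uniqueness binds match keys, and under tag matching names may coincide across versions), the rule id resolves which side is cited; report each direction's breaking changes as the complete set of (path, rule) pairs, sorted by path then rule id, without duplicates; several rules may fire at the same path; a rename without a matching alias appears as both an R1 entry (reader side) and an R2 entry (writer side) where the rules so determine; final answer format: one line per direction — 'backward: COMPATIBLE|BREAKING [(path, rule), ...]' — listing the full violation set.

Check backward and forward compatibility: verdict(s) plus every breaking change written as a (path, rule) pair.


backward: COMPATIBLE []; forward: BREAKING [(addr.balance, R4)]

in Ticket below, arrows point writer -> reader
backward pass over Ticket, reader schema v2, writer schema v1:
  Role -> Role, writer required: kind aligns to kind
  Meta -> Meta, writer optional: addr aligns to addr
  int64 -> int64, writer optional: version aligns to version
  float32 -> float32, writer required: factor aligns to factor
  string -> string, writer required: nickname aligns to nickname
  primary (writer side), unknown to reader
  addr.zip: no writer-side match
  float32 -> float32, writer required: addr.balance aligns to addr.balance
  bytes -> bytes, writer required: addr.avatar aligns to addr.signature
  nothing fires on Ticket: backward is COMPATIBLE
forward pass over Ticket, reader schema v1, writer schema v2:
  Role -> Role, writer required: kind aligns to kind
  Meta -> Meta, writer optional: addr aligns to addr
  int64 -> int64, writer optional: version aligns to version
  float32 -> float32, writer required: factor aligns to factor
  primary: no writer-side match
  string -> string, writer required: nickname aligns to nickname
  float32 -> float32, writer optional: addr.balance aligns to addr.balance
  bytes -> bytes, writer required: addr.signature aligns to addr.avatar
  addr.zip (writer side), unknown to reader
  breaking: (addr.balance, R4)
  forward on Ticket therefore BREAKING (1)
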